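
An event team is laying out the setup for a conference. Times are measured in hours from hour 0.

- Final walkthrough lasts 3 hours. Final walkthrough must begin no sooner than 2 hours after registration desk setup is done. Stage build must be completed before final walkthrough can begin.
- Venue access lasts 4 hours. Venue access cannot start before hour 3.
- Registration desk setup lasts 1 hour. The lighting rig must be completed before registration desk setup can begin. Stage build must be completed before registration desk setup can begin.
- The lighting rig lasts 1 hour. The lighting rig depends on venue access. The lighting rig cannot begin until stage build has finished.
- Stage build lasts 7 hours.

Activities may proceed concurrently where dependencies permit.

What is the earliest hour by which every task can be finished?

Stage build has no prerequisites, so it starts at hour 0 and finishes at hour 7.
Venue access waits on its own release at hour 3, so it starts at hour 3 and finishes at 3 + 4 = hour 7.
For the lighting rig: venue access (finishes hour 7); stage build (finishes hour 7). Taking the maximum gives a start of hour 7, and it finishes at 7 + 1 = hour 8.
Registration desk setup cannot start until the lighting rig (finishes hour 8); stage build (finishes hour 7). The controlling bound is hour 8, so registration desk setup finishes at 8 + 1 = hour 9.
Final walkthrough needs all of registration desk setup (finishes hour 9, plus 2-hour gap → hour 11); stage build (finishes hour 7). That puts its earliest start at hour 11; it finishes at 11 + 3 = hour 14.
All tasks are finished once the last one completes. Finish times: Venue access at 7, Stage build at 7, The lighting rig at 8, Registration desk setup at 9, Final walkthrough at 14. The latest is hour 14.

14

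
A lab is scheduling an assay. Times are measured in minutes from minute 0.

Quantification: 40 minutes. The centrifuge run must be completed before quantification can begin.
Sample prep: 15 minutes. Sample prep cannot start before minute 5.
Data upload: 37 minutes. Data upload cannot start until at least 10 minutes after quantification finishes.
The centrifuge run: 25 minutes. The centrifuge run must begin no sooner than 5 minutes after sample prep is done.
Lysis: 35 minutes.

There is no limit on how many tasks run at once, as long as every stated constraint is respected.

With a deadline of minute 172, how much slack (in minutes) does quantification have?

Sample prep waits on its own release at minute 5, so it starts at minute 5 and finishes at 5 + 15 = minute 20.
The centrifuge run waits on sample prep (finishes minute 20, plus 5-minute gap → minute 25), so it starts at minute 25 and finishes at 25 + 25 = minute 50.
After the centrifuge run (finishes minute 50), quantification can start at minute 50 and finishes at minute 90.

Working backward from the deadline:
Data upload has no dependents, so it just needs to finish by minute 172. Starting by 172 − 37 = minute 135 achieves that.
Since data upload (must start by minute 135, minus 10-minute gap → minute 125) depends on it, quantification must finish by minute 125. Backing off its 40-minute duration gives a latest start of minute 85.
So quantification can start as early as minute 50 and as late as minute 85, giving 85 − 50 = 35 minutes of slack.

35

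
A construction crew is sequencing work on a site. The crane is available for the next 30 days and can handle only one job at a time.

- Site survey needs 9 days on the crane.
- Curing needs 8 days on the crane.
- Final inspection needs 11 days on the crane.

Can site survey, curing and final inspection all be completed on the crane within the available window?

Yes

Running back to back, the jobs need 9 + 8 + 11 = 28 days on the crane.
Since 28 ≤ 30, they fit within the window.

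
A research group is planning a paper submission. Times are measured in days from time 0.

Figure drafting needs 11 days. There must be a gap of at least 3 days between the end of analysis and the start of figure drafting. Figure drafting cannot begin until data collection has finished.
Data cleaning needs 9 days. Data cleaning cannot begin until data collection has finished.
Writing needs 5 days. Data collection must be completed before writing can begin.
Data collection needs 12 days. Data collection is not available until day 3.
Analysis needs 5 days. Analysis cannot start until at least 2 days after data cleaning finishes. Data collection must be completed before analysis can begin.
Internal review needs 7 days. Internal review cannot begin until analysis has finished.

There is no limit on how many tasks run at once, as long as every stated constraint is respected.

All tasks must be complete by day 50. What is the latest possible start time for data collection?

8

Figure drafting must finish by day 50; it takes 11 days, so it must start by 50 − 11 = day 39.
To finish by day 50, internal review (duration 7) must start no later than day 43.
Analysis has several dependents: figure drafting (must start by day 39, minus 3-day gap → day 36); internal review (must start by day 43). The earliest of those limits is day 36, so analysis must start by 36 − 5 = day 31.
Data cleaning feeds into analysis (must start by day 31, minus 2-day gap → day 29); so data cleaning must finish by day 29 and therefore start by day 20.
Nothing follows writing; the deadline of day 50 is its only limit. It must start by 50 − 5 = day 45.
Data collection has several dependents: data cleaning (must start by day 20); analysis (must start by day 31); figure drafting (must start by day 39); writing (must start by day 45). The earliest of those limits is day 20, so data collection must start by 20 − 12 = day 8.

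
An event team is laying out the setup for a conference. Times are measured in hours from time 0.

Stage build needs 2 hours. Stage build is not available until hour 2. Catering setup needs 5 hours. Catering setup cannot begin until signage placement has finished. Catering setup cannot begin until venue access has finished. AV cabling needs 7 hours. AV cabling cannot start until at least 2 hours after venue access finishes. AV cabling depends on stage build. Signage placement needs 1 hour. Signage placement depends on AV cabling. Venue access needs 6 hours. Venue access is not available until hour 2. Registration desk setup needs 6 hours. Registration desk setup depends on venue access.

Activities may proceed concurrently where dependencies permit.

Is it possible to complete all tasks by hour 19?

No

After its own release at hour 2, stage build can start at hour 2 and finishes at hour 4.
Venue access cannot begin until its own release at hour 2. It runs from hour 2 to 2 + 6 = hour 8.
After venue access (finishes hour 8), registration desk setup can start at hour 8 and finishes at hour 14.
AV cabling cannot start until venue access (finishes hour 8, plus 2-hour gap → hour 10); stage build (finishes hour 4). The controlling bound is hour 10, so AV cabling finishes at 10 + 7 = hour 17.
Signage placement cannot begin until AV cabling (finishes hour 17). It runs from hour 17 to 17 + 1 = hour 18.
Catering setup has to wait for signage placement (finishes hour 18); venue access (finishes hour 8). The latest of these is hour 18, so catering setup runs hour 18 to 18 + 5 = hour 23.
The earliest everything can be done is hour 23, which is after the deadline of 19, so it is not possible.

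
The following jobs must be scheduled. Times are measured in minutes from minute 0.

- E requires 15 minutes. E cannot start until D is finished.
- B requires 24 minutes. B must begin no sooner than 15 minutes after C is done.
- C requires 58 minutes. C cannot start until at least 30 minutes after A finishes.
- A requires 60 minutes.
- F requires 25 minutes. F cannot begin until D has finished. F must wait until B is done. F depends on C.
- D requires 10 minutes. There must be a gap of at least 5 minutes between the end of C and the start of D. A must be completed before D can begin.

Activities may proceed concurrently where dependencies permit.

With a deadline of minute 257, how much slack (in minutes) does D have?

69

Nothing blocks A, so it runs from minute 0 to minute 60.
C cannot begin until A (finishes minute 60, plus 30-minute gap → minute 90). It runs from minute 90 to 90 + 58 = minute 148.
D has to wait for C (finishes minute 148, plus 5-minute gap → minute 153); A (finishes minute 60). The latest of these is minute 153, so D runs minute 153 to 153 + 10 = minute 163.

Working backward from the deadline:
F has no dependents, so it just needs to finish by minute 257. Starting by 257 − 25 = minute 232 achieves that.
To finish by minute 257, E (duration 15) must start no later than minute 242.
D must finish in time for E (must start by minute 242); F (must start by minute 232). The tightest is minute 232, so D must start by 232 − 10 = minute 222.
So D can start as early as minute 153 and as late as minute 222, giving 222 − 153 = 69 minutes of slack.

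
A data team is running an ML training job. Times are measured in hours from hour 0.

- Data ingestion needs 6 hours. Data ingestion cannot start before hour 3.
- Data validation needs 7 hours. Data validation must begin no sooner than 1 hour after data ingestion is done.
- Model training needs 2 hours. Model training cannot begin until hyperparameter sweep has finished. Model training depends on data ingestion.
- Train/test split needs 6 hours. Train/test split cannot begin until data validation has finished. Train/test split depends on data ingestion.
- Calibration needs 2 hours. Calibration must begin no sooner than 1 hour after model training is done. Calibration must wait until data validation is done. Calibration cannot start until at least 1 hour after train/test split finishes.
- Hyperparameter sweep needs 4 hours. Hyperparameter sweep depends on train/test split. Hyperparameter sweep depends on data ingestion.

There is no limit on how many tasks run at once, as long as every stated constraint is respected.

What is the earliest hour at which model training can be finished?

Data ingestion waits on its own release at hour 3, so it starts at hour 3 and finishes at 3 + 6 = hour 9.
After data ingestion (finishes hour 9, plus 1-hour gap → hour 10), data validation can start at hour 10 and finishes at hour 17.
Train/test split needs all of data validation (finishes hour 17); data ingestion (finishes hour 9). That puts its earliest start at hour 17; it finishes at 17 + 6 = hour 23.
Hyperparameter sweep cannot start until train/test split (finishes hour 23); data ingestion (finishes hour 9). The controlling bound is hour 23, so hyperparameter sweep finishes at 23 + 4 = hour 27.
Model training needs all of hyperparameter sweep (finishes hour 27); data ingestion (finishes hour 9). That puts its earliest start at hour 27; it finishes at 27 + 2 = hour 29.

29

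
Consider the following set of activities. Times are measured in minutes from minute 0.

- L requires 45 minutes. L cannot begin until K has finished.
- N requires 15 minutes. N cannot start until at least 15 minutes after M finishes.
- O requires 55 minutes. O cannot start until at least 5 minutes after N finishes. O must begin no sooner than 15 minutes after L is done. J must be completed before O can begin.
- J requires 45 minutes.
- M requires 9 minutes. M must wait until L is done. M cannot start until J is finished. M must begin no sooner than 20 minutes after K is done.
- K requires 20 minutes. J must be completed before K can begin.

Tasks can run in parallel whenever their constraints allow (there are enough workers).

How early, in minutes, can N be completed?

149

J has no prerequisites, so it starts at minute 0 and finishes at minute 45.
K waits on J (finishes minute 45), so it starts at minute 45 and finishes at 45 + 20 = minute 65.
L waits on K (finishes minute 65), so it starts at minute 65 and finishes at 65 + 45 = minute 110.
M cannot start until L (finishes minute 110); J (finishes minute 45); K (finishes minute 65, plus 20-minute gap → minute 85). The controlling bound is minute 110, so M finishes at 110 + 9 = minute 119.
N cannot begin until M (finishes minute 119, plus 15-minute gap → minute 134). It runs from minute 134 to 134 + 15 = minute 149.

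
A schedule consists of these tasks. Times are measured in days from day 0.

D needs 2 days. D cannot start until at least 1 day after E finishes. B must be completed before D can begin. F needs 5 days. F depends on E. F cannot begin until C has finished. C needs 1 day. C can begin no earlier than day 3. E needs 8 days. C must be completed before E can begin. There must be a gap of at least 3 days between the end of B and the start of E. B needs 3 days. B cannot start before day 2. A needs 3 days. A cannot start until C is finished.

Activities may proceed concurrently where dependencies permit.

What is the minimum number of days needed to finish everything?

21

C cannot begin until its own release at day 3. It runs from day 3 to 3 + 1 = day 4.
After C (finishes day 4), A can start at day 4 and finishes at day 7.
After its own release at day 2, B can start at day 2 and finishes at day 5.
E cannot start until C (finishes day 4); B (finishes day 5, plus 3-day gap → day 8). The controlling bound is day 8, so E finishes at 8 + 8 = day 16.
F needs all of E (finishes day 16); C (finishes day 4). That puts its earliest start at day 16; it finishes at 16 + 5 = day 21.
D cannot start until E (finishes day 16, plus 1-day gap → day 17); B (finishes day 5). The controlling bound is day 17, so D finishes at 17 + 2 = day 19.
All tasks are finished once the last one completes. Finish times: A at 7, B at 5, C at 4, D at 19, E at 16, F at 21. The latest is day 21.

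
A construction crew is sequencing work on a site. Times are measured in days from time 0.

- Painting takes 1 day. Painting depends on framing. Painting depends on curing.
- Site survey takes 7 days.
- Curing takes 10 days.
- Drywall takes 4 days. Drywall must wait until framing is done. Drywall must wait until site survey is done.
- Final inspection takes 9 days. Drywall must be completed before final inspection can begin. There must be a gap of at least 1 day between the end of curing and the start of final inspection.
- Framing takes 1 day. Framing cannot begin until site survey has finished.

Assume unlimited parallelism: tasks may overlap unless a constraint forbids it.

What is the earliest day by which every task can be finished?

21

Curing can start immediately at day 0; it finishes at day 10.
Nothing blocks site survey, so it runs from day 0 to day 7.
Framing cannot begin until site survey (finishes day 7). It runs from day 7 to 7 + 1 = day 8.
Painting cannot start until framing (finishes day 8); curing (finishes day 10). The controlling bound is day 10, so painting finishes at 10 + 1 = day 11.
Drywall has to wait for framing (finishes day 8); site survey (finishes day 7). The latest of these is day 8, so drywall runs day 8 to 8 + 4 = day 12.
Final inspection needs all of drywall (finishes day 12); curing (finishes day 10, plus 1-day gap → day 11). That puts its earliest start at day 12; it finishes at 12 + 9 = day 21.
All tasks are finished once the last one completes. Finish times: Site survey at 7, Curing at 10, Framing at 8, Drywall at 12, Painting at 11, Final inspection at 21. The latest is day 21.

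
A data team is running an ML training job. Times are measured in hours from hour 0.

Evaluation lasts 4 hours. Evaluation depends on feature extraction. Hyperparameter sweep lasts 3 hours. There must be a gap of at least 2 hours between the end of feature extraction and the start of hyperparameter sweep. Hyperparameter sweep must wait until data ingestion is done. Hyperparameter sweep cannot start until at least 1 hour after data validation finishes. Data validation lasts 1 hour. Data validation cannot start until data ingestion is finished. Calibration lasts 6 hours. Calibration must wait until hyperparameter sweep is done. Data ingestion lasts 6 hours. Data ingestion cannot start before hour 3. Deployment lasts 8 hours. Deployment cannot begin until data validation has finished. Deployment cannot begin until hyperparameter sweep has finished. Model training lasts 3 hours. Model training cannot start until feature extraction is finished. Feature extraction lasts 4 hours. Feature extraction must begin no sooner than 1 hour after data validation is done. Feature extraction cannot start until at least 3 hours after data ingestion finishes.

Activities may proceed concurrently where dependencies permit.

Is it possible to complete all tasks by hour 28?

Data ingestion cannot begin until its own release at hour 3. It runs from hour 3 to 3 + 6 = hour 9.
Data validation cannot begin until data ingestion (finishes hour 9). It runs from hour 9 to 9 + 1 = hour 10.
For feature extraction: data validation (finishes hour 10, plus 1-hour gap → hour 11); data ingestion (finishes hour 9, plus 3-hour gap → hour 12). Taking the maximum gives a start of hour 12, and it finishes at 12 + 4 = hour 16.
Evaluation cannot begin until feature extraction (finishes hour 16). It runs from hour 16 to 16 + 4 = hour 20.
Model training waits on feature extraction (finishes hour 16), so it starts at hour 16 and finishes at 16 + 3 = hour 19.
Hyperparameter sweep cannot start until feature extraction (finishes hour 16, plus 2-hour gap → hour 18); data ingestion (finishes hour 9); data validation (finishes hour 10, plus 1-hour gap → hour 11). The controlling bound is hour 18, so hyperparameter sweep finishes at 18 + 3 = hour 21.
Deployment has to wait for data validation (finishes hour 10); hyperparameter sweep (finishes hour 21). The latest of these is hour 21, so deployment runs hour 21 to 21 + 8 = hour 29.
Calibration waits on hyperparameter sweep (finishes hour 21), so it starts at hour 21 and finishes at 21 + 6 = hour 27.
The earliest everything can be done is hour 29, which is after the deadline of 28, so it is not possible.

No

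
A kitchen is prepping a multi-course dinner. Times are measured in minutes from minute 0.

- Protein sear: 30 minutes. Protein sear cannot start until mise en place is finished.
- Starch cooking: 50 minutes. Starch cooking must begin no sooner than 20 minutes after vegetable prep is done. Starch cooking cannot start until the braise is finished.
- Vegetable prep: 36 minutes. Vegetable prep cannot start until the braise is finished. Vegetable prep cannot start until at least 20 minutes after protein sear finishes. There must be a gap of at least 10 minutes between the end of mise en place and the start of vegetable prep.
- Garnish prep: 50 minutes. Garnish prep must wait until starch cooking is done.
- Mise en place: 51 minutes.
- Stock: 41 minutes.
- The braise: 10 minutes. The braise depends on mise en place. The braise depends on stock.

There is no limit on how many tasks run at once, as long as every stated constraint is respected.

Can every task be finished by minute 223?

Nothing blocks stock, so it runs from minute 0 to minute 41.
Nothing blocks mise en place, so it runs from minute 0 to minute 51.
Protein sear cannot begin until mise en place (finishes minute 51). It runs from minute 51 to 51 + 30 = minute 81.
For the braise: mise en place (finishes minute 51); stock (finishes minute 41). Taking the maximum gives a start of minute 51, and it finishes at 51 + 10 = minute 61.
Vegetable prep cannot start until the braise (finishes minute 61); protein sear (finishes minute 81, plus 20-minute gap → minute 101); mise en place (finishes minute 51, plus 10-minute gap → minute 61). The controlling bound is minute 101, so vegetable prep finishes at 101 + 36 = minute 137.
Starch cooking has to wait for vegetable prep (finishes minute 137, plus 20-minute gap → minute 157); the braise (finishes minute 61). The latest of these is minute 157, so starch cooking runs minute 157 to 157 + 50 = minute 207.
Garnish prep cannot begin until starch cooking (finishes minute 207). It runs from minute 207 to 207 + 50 = minute 257.
The earliest everything can be done is minute 257, which is after the deadline of 223, so it is not possible.

No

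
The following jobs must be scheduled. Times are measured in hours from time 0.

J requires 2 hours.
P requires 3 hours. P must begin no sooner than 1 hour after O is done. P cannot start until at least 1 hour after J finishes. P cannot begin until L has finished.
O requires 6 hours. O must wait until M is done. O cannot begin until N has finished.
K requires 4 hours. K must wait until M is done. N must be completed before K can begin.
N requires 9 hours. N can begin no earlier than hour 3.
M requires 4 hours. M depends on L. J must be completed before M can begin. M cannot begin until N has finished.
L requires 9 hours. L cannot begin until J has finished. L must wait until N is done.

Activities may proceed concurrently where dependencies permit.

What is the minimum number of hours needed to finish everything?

N cannot begin until its own release at hour 3. It runs from hour 3 to 3 + 9 = hour 12.
J can start immediately at hour 0; it finishes at hour 2.
L cannot start until J (finishes hour 2); N (finishes hour 12). The controlling bound is hour 12, so L finishes at 12 + 9 = hour 21.
M has to wait for L (finishes hour 21); J (finishes hour 2); N (finishes hour 12). The latest of these is hour 21, so M runs hour 21 to 21 + 4 = hour 25.
For O: M (finishes hour 25); N (finishes hour 12). Taking the maximum gives a start of hour 25, and it finishes at 25 + 6 = hour 31.
P needs all of O (finishes hour 31, plus 1-hour gap → hour 32); J (finishes hour 2, plus 1-hour gap → hour 3); L (finishes hour 21). That puts its earliest start at hour 32; it finishes at 32 + 3 = hour 35.
K has to wait for M (finishes hour 25); N (finishes hour 12). The latest of these is hour 25, so K runs hour 25 to 25 + 4 = hour 29.
All tasks are finished once the last one completes. Finish times: J at 2, K at 29, L at 21, M at 25, N at 12, O at 31, P at 35. The latest is hour 35.

35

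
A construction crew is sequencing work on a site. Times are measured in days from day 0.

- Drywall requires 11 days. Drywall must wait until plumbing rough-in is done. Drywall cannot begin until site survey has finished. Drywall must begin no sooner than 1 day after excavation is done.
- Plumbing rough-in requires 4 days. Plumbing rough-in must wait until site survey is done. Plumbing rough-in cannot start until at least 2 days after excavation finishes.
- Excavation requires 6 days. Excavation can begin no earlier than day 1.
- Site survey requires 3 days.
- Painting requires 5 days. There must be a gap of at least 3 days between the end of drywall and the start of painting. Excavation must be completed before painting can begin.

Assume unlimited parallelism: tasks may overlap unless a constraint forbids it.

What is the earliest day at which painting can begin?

Excavation waits on its own release at day 1, so it starts at day 1 and finishes at 1 + 6 = day 7.
Site survey can start immediately at day 0; it finishes at day 3.
Plumbing rough-in has to wait for site survey (finishes day 3); excavation (finishes day 7, plus 2-day gap → day 9). The latest of these is day 9, so plumbing rough-in runs day 9 to 9 + 4 = day 13.
For drywall: plumbing rough-in (finishes day 13); site survey (finishes day 3); excavation (finishes day 7, plus 1-day gap → day 8). Taking the maximum gives a start of day 13, and it finishes at 13 + 11 = day 24.
Painting waits on drywall (finishes day 24, plus 3-day gap → day 27); excavation (finishes day 7). The latest of these is day 27, which is the earliest painting can start.

27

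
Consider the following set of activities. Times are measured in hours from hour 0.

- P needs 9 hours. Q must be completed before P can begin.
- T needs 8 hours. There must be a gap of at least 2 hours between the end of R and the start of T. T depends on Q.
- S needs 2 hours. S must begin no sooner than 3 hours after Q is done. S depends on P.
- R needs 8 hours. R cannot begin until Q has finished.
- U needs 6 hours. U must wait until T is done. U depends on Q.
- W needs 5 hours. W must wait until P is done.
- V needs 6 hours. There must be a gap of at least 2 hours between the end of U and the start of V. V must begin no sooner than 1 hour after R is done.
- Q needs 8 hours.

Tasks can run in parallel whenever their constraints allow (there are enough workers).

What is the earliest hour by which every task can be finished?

40

Q can start immediately at hour 0; it finishes at hour 8.
After Q (finishes hour 8), R can start at hour 8 and finishes at hour 16.
T has to wait for R (finishes hour 16, plus 2-hour gap → hour 18); Q (finishes hour 8). The latest of these is hour 18, so T runs hour 18 to 18 + 8 = hour 26.
U needs all of T (finishes hour 26); Q (finishes hour 8). That puts its earliest start at hour 26; it finishes at 26 + 6 = hour 32.
V needs all of U (finishes hour 32, plus 2-hour gap → hour 34); R (finishes hour 16, plus 1-hour gap → hour 17). That puts its earliest start at hour 34; it finishes at 34 + 6 = hour 40.
P cannot begin until Q (finishes hour 8). It runs from hour 8 to 8 + 9 = hour 17.
W cannot begin until P (finishes hour 17). It runs from hour 17 to 17 + 5 = hour 22.
S has to wait for Q (finishes hour 8, plus 3-hour gap → hour 11); P (finishes hour 17). The latest of these is hour 17, so S runs hour 17 to 17 + 2 = hour 19.
All tasks are finished once the last one completes. Finish times: P at 17, Q at 8, R at 16, S at 19, T at 26, U at 32, V at 40, W at 22. The latest is hour 40.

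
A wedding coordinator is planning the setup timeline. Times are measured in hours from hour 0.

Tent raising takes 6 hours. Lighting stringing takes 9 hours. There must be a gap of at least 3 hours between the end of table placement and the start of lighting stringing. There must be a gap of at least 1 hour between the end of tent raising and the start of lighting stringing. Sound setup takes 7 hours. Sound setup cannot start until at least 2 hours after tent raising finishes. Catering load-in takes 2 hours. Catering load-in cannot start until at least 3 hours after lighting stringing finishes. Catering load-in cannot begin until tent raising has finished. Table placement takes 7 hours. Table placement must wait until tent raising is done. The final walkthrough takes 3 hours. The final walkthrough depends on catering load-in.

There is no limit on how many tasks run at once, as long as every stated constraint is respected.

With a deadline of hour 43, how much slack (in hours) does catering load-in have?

Tent raising can start immediately at hour 0; it finishes at hour 6.
After tent raising (finishes hour 6), table placement can start at hour 6 and finishes at hour 13.
For lighting stringing: table placement (finishes hour 13, plus 3-hour gap → hour 16); tent raising (finishes hour 6, plus 1-hour gap → hour 7). Taking the maximum gives a start of hour 16, and it finishes at 16 + 9 = hour 25.
For catering load-in: lighting stringing (finishes hour 25, plus 3-hour gap → hour 28); tent raising (finishes hour 6). Taking the maximum gives a start of hour 28, and it finishes at 28 + 2 = hour 30.

Working backward from the deadline:
The final walkthrough must finish by hour 43; it takes 3 hours, so it must start by 43 − 3 = hour 40.
Catering load-in must finish before the final walkthrough (must start by hour 40). With a 2-hour duration, catering load-in must start by 40 − 2 = hour 38.
So catering load-in can start as early as hour 28 and as late as hour 38, giving 38 − 28 = 10 hours of slack.

10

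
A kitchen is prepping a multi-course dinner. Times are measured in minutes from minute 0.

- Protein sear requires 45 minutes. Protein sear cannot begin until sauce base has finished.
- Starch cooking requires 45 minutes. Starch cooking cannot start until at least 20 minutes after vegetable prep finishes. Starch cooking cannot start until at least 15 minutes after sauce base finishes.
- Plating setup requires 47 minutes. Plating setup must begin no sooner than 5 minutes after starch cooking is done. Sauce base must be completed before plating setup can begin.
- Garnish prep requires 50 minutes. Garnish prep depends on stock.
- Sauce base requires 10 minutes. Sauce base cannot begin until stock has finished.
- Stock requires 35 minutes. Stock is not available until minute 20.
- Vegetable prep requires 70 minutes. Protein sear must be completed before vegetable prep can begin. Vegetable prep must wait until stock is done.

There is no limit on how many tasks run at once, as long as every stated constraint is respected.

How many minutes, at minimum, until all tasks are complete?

297

Stock waits on its own release at minute 20, so it starts at minute 20 and finishes at 20 + 35 = minute 55.
After stock (finishes minute 55), garnish prep can start at minute 55 and finishes at minute 105.
After stock (finishes minute 55), sauce base can start at minute 55 and finishes at minute 65.
After sauce base (finishes minute 65), protein sear can start at minute 65 and finishes at minute 110.
For vegetable prep: protein sear (finishes minute 110); stock (finishes minute 55). Taking the maximum gives a start of minute 110, and it finishes at 110 + 70 = minute 180.
Starch cooking cannot start until vegetable prep (finishes minute 180, plus 20-minute gap → minute 200); sauce base (finishes minute 65, plus 15-minute gap → minute 80). The controlling bound is minute 200, so starch cooking finishes at 200 + 45 = minute 245.
Plating setup has to wait for starch cooking (finishes minute 245, plus 5-minute gap → minute 250); sauce base (finishes minute 65). The latest of these is minute 250, so plating setup runs minute 250 to 250 + 47 = minute 297.
All tasks are finished once the last one completes. Finish times: Stock at 55, Sauce base at 65, Protein sear at 110, Vegetable prep at 180, Starch cooking at 245, Plating setup at 297, Garnish prep at 105. The latest is minute 297.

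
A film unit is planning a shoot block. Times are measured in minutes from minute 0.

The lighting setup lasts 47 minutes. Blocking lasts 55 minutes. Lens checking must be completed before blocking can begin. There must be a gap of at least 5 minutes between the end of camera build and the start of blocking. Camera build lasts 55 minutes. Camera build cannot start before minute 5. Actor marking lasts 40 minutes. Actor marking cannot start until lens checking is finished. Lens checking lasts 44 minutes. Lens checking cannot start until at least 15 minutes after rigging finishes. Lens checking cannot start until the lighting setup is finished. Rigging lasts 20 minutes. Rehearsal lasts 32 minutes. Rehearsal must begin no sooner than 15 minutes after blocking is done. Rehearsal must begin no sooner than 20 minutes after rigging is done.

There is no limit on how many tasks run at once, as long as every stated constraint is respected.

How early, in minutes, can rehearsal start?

161

Camera build cannot begin until its own release at minute 5. It runs from minute 5 to 5 + 55 = minute 60.
The lighting setup has no prerequisites, so it starts at minute 0 and finishes at minute 47.
Rigging has no prerequisites, so it starts at minute 0 and finishes at minute 20.
Lens checking needs all of rigging (finishes minute 20, plus 15-minute gap → minute 35); the lighting setup (finishes minute 47). That puts its earliest start at minute 47; it finishes at 47 + 44 = minute 91.
Blocking has to wait for lens checking (finishes minute 91); camera build (finishes minute 60, plus 5-minute gap → minute 65). The latest of these is minute 91, so blocking runs minute 91 to 91 + 55 = minute 146.
Rehearsal waits on blocking (finishes minute 146, plus 15-minute gap → minute 161); rigging (finishes minute 20, plus 20-minute gap → minute 40). The latest of these is minute 161, which is the earliest rehearsal can start.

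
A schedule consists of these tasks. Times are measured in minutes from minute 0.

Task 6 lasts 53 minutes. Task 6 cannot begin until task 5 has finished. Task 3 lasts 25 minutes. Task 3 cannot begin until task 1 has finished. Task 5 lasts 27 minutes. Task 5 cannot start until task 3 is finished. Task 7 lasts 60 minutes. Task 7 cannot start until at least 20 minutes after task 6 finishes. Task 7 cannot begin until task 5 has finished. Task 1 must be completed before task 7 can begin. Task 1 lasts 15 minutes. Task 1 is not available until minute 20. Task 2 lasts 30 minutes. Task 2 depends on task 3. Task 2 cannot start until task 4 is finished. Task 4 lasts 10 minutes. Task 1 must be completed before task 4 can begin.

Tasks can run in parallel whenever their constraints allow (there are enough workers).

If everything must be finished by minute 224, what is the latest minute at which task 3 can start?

Nothing follows task 2; the deadline of minute 224 is its only limit. It must start by 224 − 30 = minute 194.
Task 7 has no dependents, so it just needs to finish by minute 224. Starting by 224 − 60 = minute 164 achieves that.
Task 6 must finish before task 7 (must start by minute 164, minus 20-minute gap → minute 144). With a 53-minute duration, task 6 must start by 144 − 53 = minute 91.
Task 5 feeds task 6 (must start by minute 91); task 7 (must start by minute 164). Taking the minimum, task 5 must finish by minute 91 and start by 91 − 27 = minute 64.
For task 3: task 2 (must start by minute 194); task 5 (must start by minute 64). The most restrictive is minute 64; with a 25-minute duration, task 3 must start by minute 39.

39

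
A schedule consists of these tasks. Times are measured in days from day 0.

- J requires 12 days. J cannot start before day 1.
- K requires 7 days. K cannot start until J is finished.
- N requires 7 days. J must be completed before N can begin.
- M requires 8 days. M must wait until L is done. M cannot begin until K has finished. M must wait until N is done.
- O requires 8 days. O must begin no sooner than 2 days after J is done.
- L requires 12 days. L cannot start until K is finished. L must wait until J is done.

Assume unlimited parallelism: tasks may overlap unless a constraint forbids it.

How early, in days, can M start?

32

After its own release at day 1, J can start at day 1 and finishes at day 13.
N waits on J (finishes day 13), so it starts at day 13 and finishes at 13 + 7 = day 20.
K cannot begin until J (finishes day 13). It runs from day 13 to 13 + 7 = day 20.
L cannot start until K (finishes day 20); J (finishes day 13). The controlling bound is day 20, so L finishes at 20 + 12 = day 32.
M waits on L (finishes day 32); K (finishes day 20); N (finishes day 20). The latest of these is day 32, which is the earliest M can start.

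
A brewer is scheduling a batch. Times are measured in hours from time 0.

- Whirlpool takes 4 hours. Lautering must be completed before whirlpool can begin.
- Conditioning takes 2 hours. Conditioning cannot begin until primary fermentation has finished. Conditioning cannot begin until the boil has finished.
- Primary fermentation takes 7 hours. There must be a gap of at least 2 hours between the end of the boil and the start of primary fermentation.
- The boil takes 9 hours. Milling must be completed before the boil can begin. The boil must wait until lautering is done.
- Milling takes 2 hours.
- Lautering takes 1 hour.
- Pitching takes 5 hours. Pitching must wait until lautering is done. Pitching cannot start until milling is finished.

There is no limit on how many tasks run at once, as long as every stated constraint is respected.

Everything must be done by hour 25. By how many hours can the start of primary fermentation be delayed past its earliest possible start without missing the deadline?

Nothing blocks lautering, so it runs from hour 0 to hour 1.
Milling has no prerequisites, so it starts at hour 0 and finishes at hour 2.
The boil cannot start until milling (finishes hour 2); lautering (finishes hour 1). The controlling bound is hour 2, so the boil finishes at 2 + 9 = hour 11.
After the boil (finishes hour 11, plus 2-hour gap → hour 13), primary fermentation can start at hour 13 and finishes at hour 20.

Working backward from the deadline:
Conditioning must finish by hour 25; it takes 2 hours, so it must start by 25 − 2 = hour 23.
Since conditioning (must start by hour 23) depends on it, primary fermentation must finish by hour 23. Backing off its 7-hour duration gives a latest start of hour 16.
So primary fermentation can start as early as hour 13 and as late as hour 16, giving 16 − 13 = 3 hours of slack.

3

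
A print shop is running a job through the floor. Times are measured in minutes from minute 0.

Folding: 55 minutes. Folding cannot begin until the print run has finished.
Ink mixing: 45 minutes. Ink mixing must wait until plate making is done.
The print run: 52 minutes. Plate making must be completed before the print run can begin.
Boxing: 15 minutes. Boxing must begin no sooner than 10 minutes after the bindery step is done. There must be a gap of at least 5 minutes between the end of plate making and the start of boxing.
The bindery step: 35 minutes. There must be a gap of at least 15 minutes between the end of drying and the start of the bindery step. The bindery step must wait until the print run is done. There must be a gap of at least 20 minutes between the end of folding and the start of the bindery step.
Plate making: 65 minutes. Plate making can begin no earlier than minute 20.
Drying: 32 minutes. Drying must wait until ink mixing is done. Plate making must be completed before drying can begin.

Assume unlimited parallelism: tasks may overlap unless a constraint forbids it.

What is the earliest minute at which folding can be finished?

192

After its own release at minute 20, plate making can start at minute 20 and finishes at minute 85.
After plate making (finishes minute 85), the print run can start at minute 85 and finishes at minute 137.
After the print run (finishes minute 137), folding can start at minute 137 and finishes at minute 192.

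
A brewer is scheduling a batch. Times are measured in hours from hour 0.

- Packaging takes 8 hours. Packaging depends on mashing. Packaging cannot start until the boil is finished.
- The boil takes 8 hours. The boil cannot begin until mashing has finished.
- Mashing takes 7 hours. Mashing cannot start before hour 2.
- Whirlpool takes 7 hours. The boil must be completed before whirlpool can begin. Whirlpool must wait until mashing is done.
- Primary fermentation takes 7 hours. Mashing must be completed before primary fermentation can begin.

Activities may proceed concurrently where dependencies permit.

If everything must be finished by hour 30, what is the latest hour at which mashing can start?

Whirlpool must finish by hour 30; it takes 7 hours, so it must start by 30 − 7 = hour 23.
Nothing follows packaging; the deadline of hour 30 is its only limit. It must start by 30 − 8 = hour 22.
The boil has several dependents: whirlpool (must start by hour 23); packaging (must start by hour 22). The earliest of those limits is hour 22, so the boil must start by 22 − 8 = hour 14.
To finish by hour 30, primary fermentation (duration 7) must start no later than hour 23.
Mashing must finish in time for the boil (must start by hour 14); whirlpool (must start by hour 23); primary fermentation (must start by hour 23); packaging (must start by hour 22). The tightest is hour 14, so mashing must start by 14 − 7 = hour 7.

7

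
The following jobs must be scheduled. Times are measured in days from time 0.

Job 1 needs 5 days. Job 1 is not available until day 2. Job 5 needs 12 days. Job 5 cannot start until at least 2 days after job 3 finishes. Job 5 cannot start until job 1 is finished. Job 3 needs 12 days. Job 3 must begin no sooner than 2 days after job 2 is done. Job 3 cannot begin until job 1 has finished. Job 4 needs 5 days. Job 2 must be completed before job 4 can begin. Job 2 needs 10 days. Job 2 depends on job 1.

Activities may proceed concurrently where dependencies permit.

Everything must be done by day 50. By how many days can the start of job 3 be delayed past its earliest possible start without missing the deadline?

5

After its own release at day 2, job 1 can start at day 2 and finishes at day 7.
After job 1 (finishes day 7), job 2 can start at day 7 and finishes at day 17.
For job 3: job 2 (finishes day 17, plus 2-day gap → day 19); job 1 (finishes day 7). Taking the maximum gives a start of day 19, and it finishes at 19 + 12 = day 31.

Working backward from the deadline:
Job 5 must finish by day 50; it takes 12 days, so it must start by 50 − 12 = day 38.
Job 3 feeds into job 5 (must start by day 38, minus 2-day gap → day 36); so job 3 must finish by day 36 and therefore start by day 24.
So job 3 can start as early as day 19 and as late as day 24, giving 24 − 19 = 5 days of slack.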